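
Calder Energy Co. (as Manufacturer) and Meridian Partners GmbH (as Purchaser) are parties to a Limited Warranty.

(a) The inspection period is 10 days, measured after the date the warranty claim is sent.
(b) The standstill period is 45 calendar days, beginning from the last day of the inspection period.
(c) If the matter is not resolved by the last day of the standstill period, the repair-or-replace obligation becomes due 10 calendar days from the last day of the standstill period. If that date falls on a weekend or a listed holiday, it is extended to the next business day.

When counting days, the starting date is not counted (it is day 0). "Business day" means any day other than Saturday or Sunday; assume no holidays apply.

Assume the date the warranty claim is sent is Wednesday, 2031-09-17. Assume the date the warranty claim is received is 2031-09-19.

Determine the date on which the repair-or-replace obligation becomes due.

The last day of the inspection period: 10 calendar days after 2031-09-17 is 2031-09-27.
The last day of the standstill period: 45 calendar days after 2031-09-27 is 2031-11-11.
The date on which the repair-or-replace obligation becomes due: 10 calendar days after 2031-11-11 is 2031-11-21. 2031-11-21 is a Friday, so no roll-forward applies.

2031-11-21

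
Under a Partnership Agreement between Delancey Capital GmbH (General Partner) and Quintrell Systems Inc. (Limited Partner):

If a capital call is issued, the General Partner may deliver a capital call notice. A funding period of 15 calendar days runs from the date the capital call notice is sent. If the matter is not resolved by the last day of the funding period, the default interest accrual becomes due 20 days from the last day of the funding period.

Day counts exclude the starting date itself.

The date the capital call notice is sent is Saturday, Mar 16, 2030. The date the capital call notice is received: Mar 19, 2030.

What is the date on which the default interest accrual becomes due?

The last day of the funding period: Mar 16, 2030 + 15 days = Mar 31, 2030.
The date on which the default interest accrual becomes due: 20 calendar days after Mar 31, 2030 is Apr 20, 2030.

Apr 20, 2030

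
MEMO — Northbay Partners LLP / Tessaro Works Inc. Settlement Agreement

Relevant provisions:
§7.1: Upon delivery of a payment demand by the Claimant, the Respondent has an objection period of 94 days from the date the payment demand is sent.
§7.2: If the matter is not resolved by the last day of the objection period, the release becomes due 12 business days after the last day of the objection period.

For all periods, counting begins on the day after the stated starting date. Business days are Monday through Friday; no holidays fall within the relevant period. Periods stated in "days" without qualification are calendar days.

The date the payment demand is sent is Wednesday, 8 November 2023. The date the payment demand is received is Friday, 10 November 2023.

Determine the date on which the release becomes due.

Adding 94 calendar days to 8 November 2023 gives 10 February 2024, which is the last day of the objection period.
The date on which the release becomes due: 12 business days after Saturday, 10 February 2024, skipping weekends — Feb 12, Feb 13, Feb 14, Feb 15, …, Feb 23, Feb 26, Feb 27 — lands on Tuesday, 27 February 2024.

27 February 2024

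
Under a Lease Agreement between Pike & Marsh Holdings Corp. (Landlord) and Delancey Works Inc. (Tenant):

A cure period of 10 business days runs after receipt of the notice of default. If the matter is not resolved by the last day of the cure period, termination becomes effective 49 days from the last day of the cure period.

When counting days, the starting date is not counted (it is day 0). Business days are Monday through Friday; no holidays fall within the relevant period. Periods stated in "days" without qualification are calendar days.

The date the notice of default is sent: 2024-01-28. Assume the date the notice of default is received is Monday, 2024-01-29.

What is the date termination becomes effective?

The last day of the cure period: 10 business days after Monday, 2024-01-29, skipping weekends — Jan 30, Jan 31, Feb 1, Feb 2, Feb 5, Feb 6, Feb 7, Feb 8, Feb 9, Feb 12 — lands on Monday, 2024-02-12.
The date termination becomes effective: 2024-02-12 + 49 days = 2024-04-01.

2024-04-01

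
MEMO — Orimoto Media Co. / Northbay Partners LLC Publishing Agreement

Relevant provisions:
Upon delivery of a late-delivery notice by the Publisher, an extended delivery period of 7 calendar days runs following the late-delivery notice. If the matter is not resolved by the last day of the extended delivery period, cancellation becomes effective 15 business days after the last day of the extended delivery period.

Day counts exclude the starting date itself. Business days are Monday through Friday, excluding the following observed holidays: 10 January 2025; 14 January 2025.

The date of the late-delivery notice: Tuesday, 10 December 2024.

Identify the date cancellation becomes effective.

7 January 2025

The last day of the extended delivery period: 7 calendar days after 10 December 2024 is 17 December 2024.
The date cancellation becomes effective: counting 15 business days from Tuesday, 17 December 2024 (Dec 18, Dec 19, Dec 20, Dec 23, …, Jan 3, Jan 6, Jan 7, skipping weekends) reaches Tuesday, 7 January 2025.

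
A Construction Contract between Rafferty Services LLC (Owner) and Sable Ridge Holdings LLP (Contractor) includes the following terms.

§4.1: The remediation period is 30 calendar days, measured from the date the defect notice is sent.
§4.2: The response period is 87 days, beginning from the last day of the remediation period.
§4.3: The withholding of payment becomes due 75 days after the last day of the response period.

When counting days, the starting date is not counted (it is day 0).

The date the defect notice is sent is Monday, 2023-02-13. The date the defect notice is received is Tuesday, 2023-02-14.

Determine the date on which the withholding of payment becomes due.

The last day of the remediation period: 2023-02-13 + 30 days = 2023-03-15.
The last day of the response period: 2023-03-15 + 87 days = 2023-06-10.
The date on which the withholding of payment becomes due: 75 calendar days after 2023-06-10 is 2023-08-24.

2023-08-24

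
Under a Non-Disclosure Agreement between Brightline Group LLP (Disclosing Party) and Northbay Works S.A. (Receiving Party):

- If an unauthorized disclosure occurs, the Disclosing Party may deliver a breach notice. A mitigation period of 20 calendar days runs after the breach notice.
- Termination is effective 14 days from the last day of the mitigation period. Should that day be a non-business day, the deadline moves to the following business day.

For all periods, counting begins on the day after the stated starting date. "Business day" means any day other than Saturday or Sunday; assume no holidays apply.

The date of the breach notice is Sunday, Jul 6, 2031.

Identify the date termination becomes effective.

Adding 20 calendar days to Jul 6, 2031 gives Jul 26, 2031, which is the last day of the mitigation period.
Adding 14 calendar days to Jul 26, 2031 gives Aug 9, 2031, which is the date termination becomes effective. That falls on a Saturday, so it rolls to the next business day, Monday, Aug 11, 2031.

Aug 11, 2031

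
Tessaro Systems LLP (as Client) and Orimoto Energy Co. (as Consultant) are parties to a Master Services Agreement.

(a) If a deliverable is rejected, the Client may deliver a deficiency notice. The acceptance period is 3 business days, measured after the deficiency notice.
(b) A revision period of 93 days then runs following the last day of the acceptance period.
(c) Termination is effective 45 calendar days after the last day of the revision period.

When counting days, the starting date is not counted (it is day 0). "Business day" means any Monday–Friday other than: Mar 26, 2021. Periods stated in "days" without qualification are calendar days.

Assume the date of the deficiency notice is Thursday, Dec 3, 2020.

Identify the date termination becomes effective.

Apr 25, 2021

From Thursday, Dec 3, 2020, 3 business days (Dec 4, Dec 7, Dec 8, skipping weekends) brings us to Tuesday, Dec 8, 2020, which is the last day of the acceptance period.
The last day of the revision period: Dec 8, 2020 + 93 days = Mar 11, 2021.
Adding 45 calendar days to Mar 11, 2021 gives Apr 25, 2021, which is the date termination becomes effective.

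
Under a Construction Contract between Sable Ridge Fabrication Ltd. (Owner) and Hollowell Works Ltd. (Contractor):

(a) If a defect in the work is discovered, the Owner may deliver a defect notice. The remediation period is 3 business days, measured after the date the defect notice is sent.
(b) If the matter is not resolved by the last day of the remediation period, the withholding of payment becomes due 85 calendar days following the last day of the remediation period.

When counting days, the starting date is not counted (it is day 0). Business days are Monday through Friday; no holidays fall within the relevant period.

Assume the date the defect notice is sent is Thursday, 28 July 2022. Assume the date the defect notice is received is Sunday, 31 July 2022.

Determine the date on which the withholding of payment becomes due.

26 October 2022

The last day of the remediation period: 3 business days after Thursday, 28 July 2022, skipping weekends — Jul 29, Aug 1, Aug 2 — lands on Tuesday, 2 August 2022.
The date on which the withholding of payment becomes due: 85 calendar days after 2 August 2022 is 26 October 2022.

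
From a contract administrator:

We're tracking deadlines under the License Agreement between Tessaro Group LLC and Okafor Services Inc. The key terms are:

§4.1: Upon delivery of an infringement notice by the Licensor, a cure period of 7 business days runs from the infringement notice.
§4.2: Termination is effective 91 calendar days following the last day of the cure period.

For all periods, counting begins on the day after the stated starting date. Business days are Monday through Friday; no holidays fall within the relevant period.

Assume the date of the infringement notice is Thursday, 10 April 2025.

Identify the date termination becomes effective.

The last day of the cure period: counting 7 business days from Thursday, 10 April 2025 (Apr 11, Apr 14, Apr 15, Apr 16, Apr 17, Apr 18, Apr 21, skipping weekends) reaches Monday, 21 April 2025.
Adding 91 calendar days to 21 April 2025 gives 21 July 2025, which is the date termination becomes effective.

21 July 2025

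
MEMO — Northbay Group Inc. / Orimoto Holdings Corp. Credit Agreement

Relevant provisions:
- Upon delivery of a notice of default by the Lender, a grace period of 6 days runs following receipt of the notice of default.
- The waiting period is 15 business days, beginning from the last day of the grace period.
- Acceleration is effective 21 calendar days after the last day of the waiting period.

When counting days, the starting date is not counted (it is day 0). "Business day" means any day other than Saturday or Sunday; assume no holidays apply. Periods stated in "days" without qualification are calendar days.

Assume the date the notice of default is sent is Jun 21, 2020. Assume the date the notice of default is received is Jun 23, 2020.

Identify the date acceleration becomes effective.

Aug 10, 2020

Adding 6 calendar days to Jun 23, 2020 gives Jun 29, 2020, which is the last day of the grace period.
From Monday, Jun 29, 2020, 15 business days (Jun 30, Jul 1, Jul 2, Jul 3, …, Jul 16, Jul 17, Jul 20, skipping weekends) brings us to Monday, Jul 20, 2020, which is the last day of the waiting period.
The date acceleration becomes effective: Jul 20, 2020 + 21 days = Aug 10, 2020.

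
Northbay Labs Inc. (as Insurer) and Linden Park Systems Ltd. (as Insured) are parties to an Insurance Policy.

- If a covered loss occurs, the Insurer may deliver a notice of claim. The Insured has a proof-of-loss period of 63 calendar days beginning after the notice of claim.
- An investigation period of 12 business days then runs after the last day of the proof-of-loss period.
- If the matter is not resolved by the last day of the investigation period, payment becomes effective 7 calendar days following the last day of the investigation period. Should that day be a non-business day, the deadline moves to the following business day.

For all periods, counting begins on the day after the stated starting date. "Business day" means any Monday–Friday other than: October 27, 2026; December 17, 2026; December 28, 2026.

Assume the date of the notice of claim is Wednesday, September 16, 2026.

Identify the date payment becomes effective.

The last day of the proof-of-loss period: 63 calendar days after September 16, 2026 is November 18, 2026.
From Wednesday, November 18, 2026, 12 business days (Nov 19, Nov 20, Nov 23, Nov 24, …, Dec 2, Dec 3, Dec 4, skipping weekends) brings us to Friday, December 4, 2026, which is the last day of the investigation period.
The date payment becomes effective: December 4, 2026 + 7 days = December 11, 2026. December 11, 2026 is a Friday and is not a listed holiday, so no roll-forward applies.

December 11, 2026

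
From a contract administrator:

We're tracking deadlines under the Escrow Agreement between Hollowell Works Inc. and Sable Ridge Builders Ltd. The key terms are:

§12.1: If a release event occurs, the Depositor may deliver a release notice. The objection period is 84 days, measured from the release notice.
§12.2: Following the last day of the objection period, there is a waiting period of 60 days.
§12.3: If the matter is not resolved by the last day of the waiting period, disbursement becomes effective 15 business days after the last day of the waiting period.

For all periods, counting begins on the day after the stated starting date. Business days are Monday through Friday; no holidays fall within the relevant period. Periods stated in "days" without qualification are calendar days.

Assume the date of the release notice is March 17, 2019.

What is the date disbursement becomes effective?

August 29, 2019

Adding 84 calendar days to March 17, 2019 gives June 9, 2019, which is the last day of the objection period.
Adding 60 calendar days to June 9, 2019 gives August 8, 2019, which is the last day of the waiting period.
The date disbursement becomes effective: 15 business days after Thursday, August 8, 2019, skipping weekends — Aug 9, Aug 12, Aug 13, Aug 14, …, Aug 27, Aug 28, Aug 29 — lands on Thursday, August 29, 2019.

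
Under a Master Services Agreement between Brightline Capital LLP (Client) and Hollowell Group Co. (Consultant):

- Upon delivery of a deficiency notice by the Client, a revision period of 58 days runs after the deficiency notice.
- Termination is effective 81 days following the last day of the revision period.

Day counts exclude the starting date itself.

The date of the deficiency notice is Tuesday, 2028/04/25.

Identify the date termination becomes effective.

The last day of the revision period: 58 calendar days after 2028/04/25 is 2028/06/22.
The date termination becomes effective: 2028/06/22 + 81 days = 2028/09/11.

2028/09/11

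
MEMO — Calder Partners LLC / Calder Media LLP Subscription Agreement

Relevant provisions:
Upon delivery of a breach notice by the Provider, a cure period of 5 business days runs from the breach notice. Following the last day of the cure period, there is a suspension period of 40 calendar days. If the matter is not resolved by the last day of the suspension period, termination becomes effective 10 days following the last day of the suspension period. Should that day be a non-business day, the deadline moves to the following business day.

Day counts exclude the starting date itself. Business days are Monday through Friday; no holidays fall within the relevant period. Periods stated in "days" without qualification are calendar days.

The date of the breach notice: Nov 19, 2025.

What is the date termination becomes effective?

The last day of the cure period: counting 5 business days from Wednesday, Nov 19, 2025 (Nov 20, Nov 21, Nov 24, Nov 25, Nov 26, skipping weekends) reaches Wednesday, Nov 26, 2025.
The last day of the suspension period: Nov 26, 2025 + 40 days = Jan 5, 2026.
Adding 10 calendar days to Jan 5, 2026 gives Jan 15, 2026, which is the date termination becomes effective. Jan 15, 2026 is a Thursday, so no roll-forward applies.

Jan 15, 2026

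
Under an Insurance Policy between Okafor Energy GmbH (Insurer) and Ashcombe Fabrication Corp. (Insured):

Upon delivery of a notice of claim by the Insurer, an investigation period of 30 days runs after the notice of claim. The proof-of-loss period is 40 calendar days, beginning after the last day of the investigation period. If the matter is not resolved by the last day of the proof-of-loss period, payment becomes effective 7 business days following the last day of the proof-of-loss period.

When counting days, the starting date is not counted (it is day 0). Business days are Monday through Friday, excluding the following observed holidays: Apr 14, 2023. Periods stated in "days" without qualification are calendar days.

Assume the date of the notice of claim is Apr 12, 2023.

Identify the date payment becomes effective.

The last day of the investigation period: Apr 12, 2023 + 30 days = May 12, 2023.
The last day of the proof-of-loss period: 40 calendar days after May 12, 2023 is Jun 21, 2023.
From Wednesday, Jun 21, 2023, 7 business days (Jun 22, Jun 23, Jun 26, Jun 27, Jun 28, Jun 29, Jun 30, skipping weekends) brings us to Friday, Jun 30, 2023, which is the date payment becomes effective.

Jun 30, 2023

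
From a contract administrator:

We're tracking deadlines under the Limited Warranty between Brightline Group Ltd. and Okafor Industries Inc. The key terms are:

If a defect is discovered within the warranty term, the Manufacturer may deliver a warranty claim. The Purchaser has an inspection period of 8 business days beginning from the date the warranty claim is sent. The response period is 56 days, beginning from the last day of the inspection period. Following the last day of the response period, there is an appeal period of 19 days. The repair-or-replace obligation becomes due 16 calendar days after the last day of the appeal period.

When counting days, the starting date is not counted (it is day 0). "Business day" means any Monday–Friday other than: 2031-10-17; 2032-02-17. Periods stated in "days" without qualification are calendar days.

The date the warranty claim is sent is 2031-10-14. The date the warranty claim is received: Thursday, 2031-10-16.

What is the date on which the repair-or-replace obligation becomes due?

From Tuesday, 2031-10-14, 8 business days (Oct 15, Oct 16, Oct 20, Oct 21, Oct 22, Oct 23, Oct 24, Oct 27, skipping weekends and the listed holiday on Oct 17) brings us to Monday, 2031-10-27, which is the last day of the inspection period.
The last day of the response period: 56 calendar days after 2031-10-27 is 2031-12-22.
The last day of the appeal period: 19 calendar days after 2031-12-22 is 2032-01-10.
Adding 16 calendar days to 2032-01-10 gives 2032-01-26, which is the date on which the repair-or-replace obligation becomes due.

2032-01-26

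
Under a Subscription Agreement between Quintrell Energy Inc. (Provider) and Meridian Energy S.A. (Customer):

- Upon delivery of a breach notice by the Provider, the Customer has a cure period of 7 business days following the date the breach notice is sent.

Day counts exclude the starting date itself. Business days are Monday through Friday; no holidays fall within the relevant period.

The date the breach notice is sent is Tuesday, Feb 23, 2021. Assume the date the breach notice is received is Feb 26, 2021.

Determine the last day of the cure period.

Mar 4, 2021

From Tuesday, Feb 23, 2021, 7 business days (Feb 24, Feb 25, Feb 26, Mar 1, Mar 2, Mar 3, Mar 4, skipping weekends) brings us to Thursday, Mar 4, 2021, which is the last day of the cure period.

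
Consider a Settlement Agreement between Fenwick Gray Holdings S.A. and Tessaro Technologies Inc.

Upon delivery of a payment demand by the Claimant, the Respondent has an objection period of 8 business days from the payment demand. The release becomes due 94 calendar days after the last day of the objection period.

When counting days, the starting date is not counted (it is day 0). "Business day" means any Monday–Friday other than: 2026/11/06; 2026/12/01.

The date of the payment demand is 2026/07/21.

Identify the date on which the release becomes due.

The last day of the objection period: 8 business days after Tuesday, 2026/07/21, skipping weekends — Jul 22, Jul 23, Jul 24, Jul 27, Jul 28, Jul 29, Jul 30, Jul 31 — lands on Friday, 2026/07/31.
Adding 94 calendar days to 2026/07/31 gives 2026/11/02, which is the date on which the release becomes due.

2026/11/02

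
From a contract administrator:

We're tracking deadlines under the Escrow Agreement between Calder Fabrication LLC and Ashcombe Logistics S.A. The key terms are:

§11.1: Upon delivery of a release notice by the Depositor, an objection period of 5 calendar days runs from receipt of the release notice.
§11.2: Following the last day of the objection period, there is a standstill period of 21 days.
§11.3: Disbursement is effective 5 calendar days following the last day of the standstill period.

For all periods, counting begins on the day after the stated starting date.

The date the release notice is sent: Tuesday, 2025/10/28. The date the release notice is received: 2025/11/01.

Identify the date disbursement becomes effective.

The last day of the objection period: 5 calendar days after 2025/11/01 is 2025/11/06.
Adding 21 calendar days to 2025/11/06 gives 2025/11/27, which is the last day of the standstill period.
The date disbursement becomes effective: 5 calendar days after 2025/11/27 is 2025/12/02.

2025/12/02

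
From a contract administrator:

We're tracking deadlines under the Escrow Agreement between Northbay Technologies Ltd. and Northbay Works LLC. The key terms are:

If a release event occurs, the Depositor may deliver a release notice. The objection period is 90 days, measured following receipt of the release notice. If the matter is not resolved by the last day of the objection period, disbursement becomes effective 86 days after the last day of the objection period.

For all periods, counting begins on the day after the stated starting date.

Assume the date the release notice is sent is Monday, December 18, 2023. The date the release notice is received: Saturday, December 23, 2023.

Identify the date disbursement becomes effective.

June 16, 2024

The last day of the objection period: December 23, 2023 + 90 days = March 22, 2024.
Adding 86 calendar days to March 22, 2024 gives June 16, 2024, which is the date disbursement becomes effective.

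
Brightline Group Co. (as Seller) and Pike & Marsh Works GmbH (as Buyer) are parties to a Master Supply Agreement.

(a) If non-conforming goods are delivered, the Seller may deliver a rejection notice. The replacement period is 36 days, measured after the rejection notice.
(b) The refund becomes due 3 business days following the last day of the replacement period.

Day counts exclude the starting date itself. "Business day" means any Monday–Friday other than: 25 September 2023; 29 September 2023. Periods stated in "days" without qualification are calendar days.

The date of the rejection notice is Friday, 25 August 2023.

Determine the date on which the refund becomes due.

4 October 2023

The last day of the replacement period: 36 calendar days after 25 August 2023 is 30 September 2023.
From Saturday, 30 September 2023, 3 business days (Oct 2, Oct 3, Oct 4, skipping weekends) brings us to Wednesday, 4 October 2023, which is the date on which the refund becomes due.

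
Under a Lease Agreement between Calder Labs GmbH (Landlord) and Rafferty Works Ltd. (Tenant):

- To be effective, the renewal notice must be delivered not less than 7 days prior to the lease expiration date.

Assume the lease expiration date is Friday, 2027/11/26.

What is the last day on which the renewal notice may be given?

Counting back 7 calendar days from 2027/11/26 gives 2027/11/19.

2027/11/19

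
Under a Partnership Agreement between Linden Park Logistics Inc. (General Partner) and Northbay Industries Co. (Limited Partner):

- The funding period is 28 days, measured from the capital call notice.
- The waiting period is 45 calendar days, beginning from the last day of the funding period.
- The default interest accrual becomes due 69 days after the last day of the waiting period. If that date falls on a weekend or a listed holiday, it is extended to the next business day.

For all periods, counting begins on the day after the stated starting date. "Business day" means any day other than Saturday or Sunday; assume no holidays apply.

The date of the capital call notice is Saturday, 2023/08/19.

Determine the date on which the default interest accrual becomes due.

The last day of the funding period: 2023/08/19 + 28 days = 2023/09/16.
The last day of the waiting period: 2023/09/16 + 45 days = 2023/10/31.
The date on which the default interest accrual becomes due: 2023/10/31 + 69 days = 2024/01/08. 2024/01/08 is a Monday, so no roll-forward applies.

2024/01/08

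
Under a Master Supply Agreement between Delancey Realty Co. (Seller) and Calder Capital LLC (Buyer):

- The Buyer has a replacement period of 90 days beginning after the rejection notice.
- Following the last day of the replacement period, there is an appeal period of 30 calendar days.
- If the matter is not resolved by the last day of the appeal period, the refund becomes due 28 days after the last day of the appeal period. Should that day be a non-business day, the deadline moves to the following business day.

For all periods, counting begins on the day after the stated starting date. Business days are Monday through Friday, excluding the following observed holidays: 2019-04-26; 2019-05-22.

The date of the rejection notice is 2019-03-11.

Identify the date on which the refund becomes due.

2019-08-06

The last day of the replacement period: 90 calendar days after 2019-03-11 is 2019-06-09.
The last day of the appeal period: 2019-06-09 + 30 days = 2019-07-09.
The date on which the refund becomes due: 2019-07-09 + 28 days = 2019-08-06. 2019-08-06 is a Tuesday and is not a listed holiday, so no roll-forward applies.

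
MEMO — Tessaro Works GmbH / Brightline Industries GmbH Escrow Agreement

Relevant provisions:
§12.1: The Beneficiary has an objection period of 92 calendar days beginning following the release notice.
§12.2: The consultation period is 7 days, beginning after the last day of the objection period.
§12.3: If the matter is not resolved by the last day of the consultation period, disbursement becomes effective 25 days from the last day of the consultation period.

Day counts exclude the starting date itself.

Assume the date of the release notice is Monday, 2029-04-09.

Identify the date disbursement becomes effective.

2029-08-11

The last day of the objection period: 2029-04-09 + 92 days = 2029-07-10.
The last day of the consultation period: 2029-07-10 + 7 days = 2029-07-17.
The date disbursement becomes effective: 2029-07-17 + 25 days = 2029-08-11.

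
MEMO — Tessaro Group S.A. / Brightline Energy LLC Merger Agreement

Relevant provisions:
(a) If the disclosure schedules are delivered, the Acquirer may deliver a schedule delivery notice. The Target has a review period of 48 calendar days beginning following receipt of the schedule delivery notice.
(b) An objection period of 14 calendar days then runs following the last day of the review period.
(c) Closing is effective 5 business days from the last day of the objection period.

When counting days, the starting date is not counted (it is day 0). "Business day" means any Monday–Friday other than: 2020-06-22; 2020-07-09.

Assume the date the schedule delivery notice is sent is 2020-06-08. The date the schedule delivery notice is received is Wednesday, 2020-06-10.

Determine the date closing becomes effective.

The last day of the review period: 2020-06-10 + 48 days = 2020-07-28.
The last day of the objection period: 14 calendar days after 2020-07-28 is 2020-08-11.
The date closing becomes effective: counting 5 business days from Tuesday, 2020-08-11 (Aug 12, Aug 13, Aug 14, Aug 17, Aug 18, skipping weekends) reaches Tuesday, 2020-08-18.

2020-08-18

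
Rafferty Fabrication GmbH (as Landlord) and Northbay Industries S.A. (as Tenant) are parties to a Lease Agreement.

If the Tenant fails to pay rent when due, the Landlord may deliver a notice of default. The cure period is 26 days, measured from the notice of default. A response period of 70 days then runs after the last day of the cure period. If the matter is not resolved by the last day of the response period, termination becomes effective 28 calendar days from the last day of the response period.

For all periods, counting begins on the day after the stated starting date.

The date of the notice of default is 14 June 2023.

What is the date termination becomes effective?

16 October 2023

The last day of the cure period: 26 calendar days after 14 June 2023 is 10 July 2023.
The last day of the response period: 10 July 2023 + 70 days = 18 September 2023.
The date termination becomes effective: 18 September 2023 + 28 days = 16 October 2023.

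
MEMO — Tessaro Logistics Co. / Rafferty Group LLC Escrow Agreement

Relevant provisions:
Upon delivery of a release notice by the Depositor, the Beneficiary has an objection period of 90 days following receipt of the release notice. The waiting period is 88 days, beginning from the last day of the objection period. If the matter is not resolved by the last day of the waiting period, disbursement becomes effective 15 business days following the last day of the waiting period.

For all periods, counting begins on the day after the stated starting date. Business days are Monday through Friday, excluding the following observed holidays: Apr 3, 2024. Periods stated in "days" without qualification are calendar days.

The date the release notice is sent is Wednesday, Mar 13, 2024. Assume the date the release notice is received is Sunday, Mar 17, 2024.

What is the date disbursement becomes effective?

The last day of the objection period: 90 calendar days after Mar 17, 2024 is Jun 15, 2024.
The last day of the waiting period: 88 calendar days after Jun 15, 2024 is Sep 11, 2024.
From Wednesday, Sep 11, 2024, 15 business days (Sep 12, Sep 13, Sep 16, Sep 17, …, Sep 30, Oct 1, Oct 2, skipping weekends) brings us to Wednesday, Oct 2, 2024, which is the date disbursement becomes effective.

Oct 2, 2024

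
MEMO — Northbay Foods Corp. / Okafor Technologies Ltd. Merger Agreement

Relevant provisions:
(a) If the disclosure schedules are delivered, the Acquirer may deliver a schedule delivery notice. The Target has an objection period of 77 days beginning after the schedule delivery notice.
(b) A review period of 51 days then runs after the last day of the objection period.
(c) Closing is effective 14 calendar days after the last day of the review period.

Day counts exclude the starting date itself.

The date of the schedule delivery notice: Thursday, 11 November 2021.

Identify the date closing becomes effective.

The last day of the objection period: 11 November 2021 + 77 days = 27 January 2022.
The last day of the review period: 51 calendar days after 27 January 2022 is 19 March 2022.
The date closing becomes effective: 14 calendar days after 19 March 2022 is 2 April 2022.

2 April 2022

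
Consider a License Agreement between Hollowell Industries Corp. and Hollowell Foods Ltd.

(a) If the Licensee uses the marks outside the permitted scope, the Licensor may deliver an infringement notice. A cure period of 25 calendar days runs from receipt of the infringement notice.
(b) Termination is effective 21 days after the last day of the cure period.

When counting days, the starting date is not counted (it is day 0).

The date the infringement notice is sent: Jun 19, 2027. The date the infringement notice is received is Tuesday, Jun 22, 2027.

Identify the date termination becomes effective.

The last day of the cure period: 25 calendar days after Jun 22, 2027 is Jul 17, 2027.
The date termination becomes effective: Jul 17, 2027 + 21 days = Aug 7, 2027.

Aug 7, 2027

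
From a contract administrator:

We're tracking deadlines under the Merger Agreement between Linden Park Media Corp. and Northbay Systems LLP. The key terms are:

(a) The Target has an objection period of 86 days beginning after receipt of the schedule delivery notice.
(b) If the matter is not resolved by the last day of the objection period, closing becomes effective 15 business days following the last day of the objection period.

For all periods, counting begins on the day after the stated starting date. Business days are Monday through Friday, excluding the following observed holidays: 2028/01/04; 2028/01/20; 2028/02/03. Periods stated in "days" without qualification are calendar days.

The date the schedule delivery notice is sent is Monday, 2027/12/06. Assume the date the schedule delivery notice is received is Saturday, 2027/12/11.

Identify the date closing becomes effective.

The last day of the objection period: 86 calendar days after 2027/12/11 is 2028/03/06.
The date closing becomes effective: 15 business days after Monday, 2028/03/06, skipping weekends — Mar 7, Mar 8, Mar 9, Mar 10, …, Mar 23, Mar 24, Mar 27 — lands on Monday, 2028/03/27.

2028/03/27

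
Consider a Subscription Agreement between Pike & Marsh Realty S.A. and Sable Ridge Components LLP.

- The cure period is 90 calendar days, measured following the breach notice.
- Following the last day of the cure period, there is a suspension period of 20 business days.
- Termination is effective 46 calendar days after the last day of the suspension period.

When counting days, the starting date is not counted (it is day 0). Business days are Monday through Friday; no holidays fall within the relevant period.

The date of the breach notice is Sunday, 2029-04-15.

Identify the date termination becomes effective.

Adding 90 calendar days to 2029-04-15 gives 2029-07-14, which is the last day of the cure period.
The last day of the suspension period: 20 business days after Saturday, 2029-07-14, skipping weekends — Jul 16, Jul 17, Jul 18, Jul 19, …, Aug 8, Aug 9, Aug 10 — lands on Friday, 2029-08-10.
Adding 46 calendar days to 2029-08-10 gives 2029-09-25, which is the date termination becomes effective.

2029-09-25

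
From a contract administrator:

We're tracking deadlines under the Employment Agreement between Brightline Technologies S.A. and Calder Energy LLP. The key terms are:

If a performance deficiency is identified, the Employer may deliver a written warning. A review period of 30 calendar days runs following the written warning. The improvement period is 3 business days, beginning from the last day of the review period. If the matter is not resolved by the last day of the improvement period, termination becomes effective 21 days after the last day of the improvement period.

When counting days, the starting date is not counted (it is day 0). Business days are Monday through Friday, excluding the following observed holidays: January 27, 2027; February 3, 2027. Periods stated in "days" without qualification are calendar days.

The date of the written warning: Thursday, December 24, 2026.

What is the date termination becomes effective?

February 18, 2027

The last day of the review period: December 24, 2026 + 30 days = January 23, 2027.
The last day of the improvement period: 3 business days after Saturday, January 23, 2027, skipping weekends and the listed holiday on Jan 27 — Jan 25, Jan 26, Jan 28 — lands on Thursday, January 28, 2027.
Adding 21 calendar days to January 28, 2027 gives February 18, 2027, which is the date termination becomes effective.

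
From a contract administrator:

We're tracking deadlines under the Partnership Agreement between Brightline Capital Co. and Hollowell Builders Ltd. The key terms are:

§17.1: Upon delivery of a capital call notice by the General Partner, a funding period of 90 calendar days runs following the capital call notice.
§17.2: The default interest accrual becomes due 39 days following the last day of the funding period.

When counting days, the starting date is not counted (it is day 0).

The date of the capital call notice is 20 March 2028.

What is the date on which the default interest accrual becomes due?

27 July 2028

The last day of the funding period: 90 calendar days after 20 March 2028 is 18 June 2028.
The date on which the default interest accrual becomes due: 39 calendar days after 18 June 2028 is 27 July 2028.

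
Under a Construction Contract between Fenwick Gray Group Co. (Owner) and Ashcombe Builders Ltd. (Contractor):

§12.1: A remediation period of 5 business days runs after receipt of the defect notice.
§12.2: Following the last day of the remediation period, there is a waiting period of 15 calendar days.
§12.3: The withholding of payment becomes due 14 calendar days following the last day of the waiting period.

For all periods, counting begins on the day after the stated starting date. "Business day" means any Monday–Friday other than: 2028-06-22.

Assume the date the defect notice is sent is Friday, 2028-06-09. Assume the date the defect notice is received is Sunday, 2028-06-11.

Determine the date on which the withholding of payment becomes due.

2028-07-15

The last day of the remediation period: counting 5 business days from Sunday, 2028-06-11 (Jun 12, Jun 13, Jun 14, Jun 15, Jun 16, skipping weekends) reaches Friday, 2028-06-16.
The last day of the waiting period: 15 calendar days after 2028-06-16 is 2028-07-01.
The date on which the withholding of payment becomes due: 2028-07-01 + 14 days = 2028-07-15.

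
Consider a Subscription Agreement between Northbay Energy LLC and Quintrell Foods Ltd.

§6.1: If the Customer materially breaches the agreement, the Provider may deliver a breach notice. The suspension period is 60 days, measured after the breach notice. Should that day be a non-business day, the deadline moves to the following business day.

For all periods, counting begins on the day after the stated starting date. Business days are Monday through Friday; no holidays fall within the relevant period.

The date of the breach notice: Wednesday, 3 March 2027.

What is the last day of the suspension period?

The last day of the suspension period: 60 calendar days after 3 March 2027 is 2 May 2027. That falls on a Sunday, so it rolls to the next business day, Monday, 3 May 2027.

3 May 2027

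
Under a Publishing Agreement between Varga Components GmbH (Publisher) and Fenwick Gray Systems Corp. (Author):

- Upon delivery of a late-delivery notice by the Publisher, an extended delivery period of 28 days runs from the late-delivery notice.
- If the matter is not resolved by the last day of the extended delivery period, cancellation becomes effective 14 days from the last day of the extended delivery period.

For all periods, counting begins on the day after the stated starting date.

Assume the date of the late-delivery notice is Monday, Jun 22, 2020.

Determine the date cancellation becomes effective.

Aug 3, 2020

The last day of the extended delivery period: 28 calendar days after Jun 22, 2020 is Jul 20, 2020.
Adding 14 calendar days to Jul 20, 2020 gives Aug 3, 2020, which is the date cancellation becomes effective.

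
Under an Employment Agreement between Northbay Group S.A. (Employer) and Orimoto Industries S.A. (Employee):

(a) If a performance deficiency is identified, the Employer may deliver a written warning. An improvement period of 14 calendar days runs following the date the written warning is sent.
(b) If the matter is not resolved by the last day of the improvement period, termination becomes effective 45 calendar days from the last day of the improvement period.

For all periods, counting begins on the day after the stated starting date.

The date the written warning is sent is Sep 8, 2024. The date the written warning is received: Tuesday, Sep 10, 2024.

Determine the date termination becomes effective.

Nov 6, 2024

Adding 14 calendar days to Sep 8, 2024 gives Sep 22, 2024, which is the last day of the improvement period.
Adding 45 calendar days to Sep 22, 2024 gives Nov 6, 2024, which is the date termination becomes effective.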